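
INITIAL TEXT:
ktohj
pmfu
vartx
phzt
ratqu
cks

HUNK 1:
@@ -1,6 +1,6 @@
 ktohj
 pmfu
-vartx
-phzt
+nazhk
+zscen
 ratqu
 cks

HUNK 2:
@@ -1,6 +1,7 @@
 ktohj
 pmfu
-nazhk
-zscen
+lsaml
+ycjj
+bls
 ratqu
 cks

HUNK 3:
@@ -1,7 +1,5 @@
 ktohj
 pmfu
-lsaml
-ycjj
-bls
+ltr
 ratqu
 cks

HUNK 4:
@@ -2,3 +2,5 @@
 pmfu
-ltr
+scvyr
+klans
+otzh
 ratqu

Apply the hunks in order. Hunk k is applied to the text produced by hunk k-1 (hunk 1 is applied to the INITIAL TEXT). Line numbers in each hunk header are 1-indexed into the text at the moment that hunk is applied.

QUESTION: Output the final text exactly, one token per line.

Answer: ktohj
pmfu
scvyr
klans
otzh
ratqu
cks

Derivation:
Hunk 1: at line 1 remove [vartx,phzt] add [nazhk,zscen] -> 6 lines: ktohj pmfu nazhk zscen ratqu cks
Hunk 2: at line 1 remove [nazhk,zscen] add [lsaml,ycjj,bls] -> 7 lines: ktohj pmfu lsaml ycjj bls ratqu cks
Hunk 3: at line 1 remove [lsaml,ycjj,bls] add [ltr] -> 5 lines: ktohj pmfu ltr ratqu cks
Hunk 4: at line 2 remove [ltr] add [scvyr,klans,otzh] -> 7 lines: ktohj pmfu scvyr klans otzh ratqu cks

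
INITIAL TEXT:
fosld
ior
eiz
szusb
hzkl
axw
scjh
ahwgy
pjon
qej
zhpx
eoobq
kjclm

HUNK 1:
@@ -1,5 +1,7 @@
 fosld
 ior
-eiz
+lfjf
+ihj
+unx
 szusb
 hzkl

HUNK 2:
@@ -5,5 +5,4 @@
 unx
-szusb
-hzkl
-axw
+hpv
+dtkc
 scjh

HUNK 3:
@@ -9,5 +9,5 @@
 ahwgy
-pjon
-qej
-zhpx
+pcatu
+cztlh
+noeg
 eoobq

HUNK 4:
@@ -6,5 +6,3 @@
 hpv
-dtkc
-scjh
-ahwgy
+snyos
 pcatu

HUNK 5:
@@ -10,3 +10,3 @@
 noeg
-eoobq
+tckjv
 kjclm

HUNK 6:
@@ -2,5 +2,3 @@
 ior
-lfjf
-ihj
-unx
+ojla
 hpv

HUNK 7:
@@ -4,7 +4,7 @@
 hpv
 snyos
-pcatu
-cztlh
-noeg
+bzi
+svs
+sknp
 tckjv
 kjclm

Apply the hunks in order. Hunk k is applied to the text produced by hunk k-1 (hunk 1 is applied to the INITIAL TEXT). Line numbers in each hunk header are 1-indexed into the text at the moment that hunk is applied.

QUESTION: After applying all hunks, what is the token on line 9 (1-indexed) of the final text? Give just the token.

Hunk 1: at line 1 remove [eiz] add [lfjf,ihj,unx] -> 15 lines: fosld ior lfjf ihj unx szusb hzkl axw scjh ahwgy pjon qej zhpx eoobq kjclm
Hunk 2: at line 5 remove [szusb,hzkl,axw] add [hpv,dtkc] -> 14 lines: fosld ior lfjf ihj unx hpv dtkc scjh ahwgy pjon qej zhpx eoobq kjclm
Hunk 3: at line 9 remove [pjon,qej,zhpx] add [pcatu,cztlh,noeg] -> 14 lines: fosld ior lfjf ihj unx hpv dtkc scjh ahwgy pcatu cztlh noeg eoobq kjclm
Hunk 4: at line 6 remove [dtkc,scjh,ahwgy] add [snyos] -> 12 lines: fosld ior lfjf ihj unx hpv snyos pcatu cztlh noeg eoobq kjclm
Hunk 5: at line 10 remove [eoobq] add [tckjv] -> 12 lines: fosld ior lfjf ihj unx hpv snyos pcatu cztlh noeg tckjv kjclm
Hunk 6: at line 2 remove [lfjf,ihj,unx] add [ojla] -> 10 lines: fosld ior ojla hpv snyos pcatu cztlh noeg tckjv kjclm
Hunk 7: at line 4 remove [pcatu,cztlh,noeg] add [bzi,svs,sknp] -> 10 lines: fosld ior ojla hpv snyos bzi svs sknp tckjv kjclm
Final line 9: tckjv

Answer: tckjv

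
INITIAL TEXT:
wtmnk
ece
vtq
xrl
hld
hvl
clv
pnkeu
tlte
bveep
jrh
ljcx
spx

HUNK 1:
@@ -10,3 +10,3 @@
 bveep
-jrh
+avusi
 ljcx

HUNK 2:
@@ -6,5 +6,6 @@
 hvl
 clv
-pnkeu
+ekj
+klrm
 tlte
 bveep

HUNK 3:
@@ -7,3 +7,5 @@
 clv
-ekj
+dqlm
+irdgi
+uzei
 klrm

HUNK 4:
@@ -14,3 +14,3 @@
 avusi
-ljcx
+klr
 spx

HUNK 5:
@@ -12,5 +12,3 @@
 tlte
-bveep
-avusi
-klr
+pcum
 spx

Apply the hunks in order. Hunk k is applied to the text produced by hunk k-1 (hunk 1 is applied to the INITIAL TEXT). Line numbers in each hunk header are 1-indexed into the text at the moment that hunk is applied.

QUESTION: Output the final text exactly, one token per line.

Hunk 1: at line 10 remove [jrh] add [avusi] -> 13 lines: wtmnk ece vtq xrl hld hvl clv pnkeu tlte bveep avusi ljcx spx
Hunk 2: at line 6 remove [pnkeu] add [ekj,klrm] -> 14 lines: wtmnk ece vtq xrl hld hvl clv ekj klrm tlte bveep avusi ljcx spx
Hunk 3: at line 7 remove [ekj] add [dqlm,irdgi,uzei] -> 16 lines: wtmnk ece vtq xrl hld hvl clv dqlm irdgi uzei klrm tlte bveep avusi ljcx spx
Hunk 4: at line 14 remove [ljcx] add [klr] -> 16 lines: wtmnk ece vtq xrl hld hvl clv dqlm irdgi uzei klrm tlte bveep avusi klr spx
Hunk 5: at line 12 remove [bveep,avusi,klr] add [pcum] -> 14 lines: wtmnk ece vtq xrl hld hvl clv dqlm irdgi uzei klrm tlte pcum spx

Answer: wtmnk
ece
vtq
xrl
hld
hvl
clv
dqlm
irdgi
uzei
klrm
tlte
pcum
spx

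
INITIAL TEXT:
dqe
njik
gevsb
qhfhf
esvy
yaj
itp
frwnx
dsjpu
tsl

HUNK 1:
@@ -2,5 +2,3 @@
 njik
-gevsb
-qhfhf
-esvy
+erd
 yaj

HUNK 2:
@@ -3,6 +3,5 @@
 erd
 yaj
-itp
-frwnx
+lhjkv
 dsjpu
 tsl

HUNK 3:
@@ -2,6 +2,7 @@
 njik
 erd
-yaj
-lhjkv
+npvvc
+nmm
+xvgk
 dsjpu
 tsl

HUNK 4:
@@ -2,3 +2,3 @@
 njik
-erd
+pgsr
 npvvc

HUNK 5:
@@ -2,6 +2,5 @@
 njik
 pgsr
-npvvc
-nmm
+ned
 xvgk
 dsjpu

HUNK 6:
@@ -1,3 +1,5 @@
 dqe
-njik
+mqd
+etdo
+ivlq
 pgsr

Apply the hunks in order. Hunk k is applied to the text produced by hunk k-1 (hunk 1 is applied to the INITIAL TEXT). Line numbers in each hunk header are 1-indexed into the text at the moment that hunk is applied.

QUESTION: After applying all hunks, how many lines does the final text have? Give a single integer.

Hunk 1: at line 2 remove [gevsb,qhfhf,esvy] add [erd] -> 8 lines: dqe njik erd yaj itp frwnx dsjpu tsl
Hunk 2: at line 3 remove [itp,frwnx] add [lhjkv] -> 7 lines: dqe njik erd yaj lhjkv dsjpu tsl
Hunk 3: at line 2 remove [yaj,lhjkv] add [npvvc,nmm,xvgk] -> 8 lines: dqe njik erd npvvc nmm xvgk dsjpu tsl
Hunk 4: at line 2 remove [erd] add [pgsr] -> 8 lines: dqe njik pgsr npvvc nmm xvgk dsjpu tsl
Hunk 5: at line 2 remove [npvvc,nmm] add [ned] -> 7 lines: dqe njik pgsr ned xvgk dsjpu tsl
Hunk 6: at line 1 remove [njik] add [mqd,etdo,ivlq] -> 9 lines: dqe mqd etdo ivlq pgsr ned xvgk dsjpu tsl
Final line count: 9

Answer: 9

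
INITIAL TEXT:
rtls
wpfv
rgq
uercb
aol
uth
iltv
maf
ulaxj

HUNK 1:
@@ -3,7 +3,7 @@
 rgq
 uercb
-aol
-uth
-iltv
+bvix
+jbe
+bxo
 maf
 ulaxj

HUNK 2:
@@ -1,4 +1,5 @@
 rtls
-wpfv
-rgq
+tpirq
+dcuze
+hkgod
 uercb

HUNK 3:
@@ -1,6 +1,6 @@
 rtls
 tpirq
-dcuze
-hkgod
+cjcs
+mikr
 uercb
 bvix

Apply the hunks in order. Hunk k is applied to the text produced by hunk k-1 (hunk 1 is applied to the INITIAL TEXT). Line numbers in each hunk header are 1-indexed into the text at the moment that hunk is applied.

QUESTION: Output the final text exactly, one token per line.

Hunk 1: at line 3 remove [aol,uth,iltv] add [bvix,jbe,bxo] -> 9 lines: rtls wpfv rgq uercb bvix jbe bxo maf ulaxj
Hunk 2: at line 1 remove [wpfv,rgq] add [tpirq,dcuze,hkgod] -> 10 lines: rtls tpirq dcuze hkgod uercb bvix jbe bxo maf ulaxj
Hunk 3: at line 1 remove [dcuze,hkgod] add [cjcs,mikr] -> 10 lines: rtls tpirq cjcs mikr uercb bvix jbe bxo maf ulaxj

Answer: rtls
tpirq
cjcs
mikr
uercb
bvix
jbe
bxo
maf
ulaxj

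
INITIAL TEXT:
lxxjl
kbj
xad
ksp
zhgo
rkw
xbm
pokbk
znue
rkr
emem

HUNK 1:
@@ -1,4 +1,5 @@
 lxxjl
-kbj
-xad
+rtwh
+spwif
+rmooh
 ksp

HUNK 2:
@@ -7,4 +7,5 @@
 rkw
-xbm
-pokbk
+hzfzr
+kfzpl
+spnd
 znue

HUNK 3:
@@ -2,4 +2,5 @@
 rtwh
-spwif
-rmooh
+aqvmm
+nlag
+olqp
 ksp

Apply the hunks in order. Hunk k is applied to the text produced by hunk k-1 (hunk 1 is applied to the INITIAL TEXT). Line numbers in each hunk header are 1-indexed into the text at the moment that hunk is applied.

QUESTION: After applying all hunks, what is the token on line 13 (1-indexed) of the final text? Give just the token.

Answer: rkr

Derivation:
Hunk 1: at line 1 remove [kbj,xad] add [rtwh,spwif,rmooh] -> 12 lines: lxxjl rtwh spwif rmooh ksp zhgo rkw xbm pokbk znue rkr emem
Hunk 2: at line 7 remove [xbm,pokbk] add [hzfzr,kfzpl,spnd] -> 13 lines: lxxjl rtwh spwif rmooh ksp zhgo rkw hzfzr kfzpl spnd znue rkr emem
Hunk 3: at line 2 remove [spwif,rmooh] add [aqvmm,nlag,olqp] -> 14 lines: lxxjl rtwh aqvmm nlag olqp ksp zhgo rkw hzfzr kfzpl spnd znue rkr emem
Final line 13: rkr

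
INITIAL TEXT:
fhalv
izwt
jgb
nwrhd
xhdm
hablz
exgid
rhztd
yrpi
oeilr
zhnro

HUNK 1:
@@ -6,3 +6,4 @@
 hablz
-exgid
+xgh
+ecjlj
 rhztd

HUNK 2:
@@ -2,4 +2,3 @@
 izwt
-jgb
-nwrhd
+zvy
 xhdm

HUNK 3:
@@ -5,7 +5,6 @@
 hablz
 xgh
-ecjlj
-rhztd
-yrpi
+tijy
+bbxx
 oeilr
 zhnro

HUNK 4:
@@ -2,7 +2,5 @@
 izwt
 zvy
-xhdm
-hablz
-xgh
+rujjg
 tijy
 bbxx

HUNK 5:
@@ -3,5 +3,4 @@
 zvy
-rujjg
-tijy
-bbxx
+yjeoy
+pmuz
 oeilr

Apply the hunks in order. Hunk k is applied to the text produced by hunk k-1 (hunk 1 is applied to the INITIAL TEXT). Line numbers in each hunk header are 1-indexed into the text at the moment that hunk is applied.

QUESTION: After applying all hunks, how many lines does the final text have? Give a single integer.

Answer: 7

Derivation:
Hunk 1: at line 6 remove [exgid] add [xgh,ecjlj] -> 12 lines: fhalv izwt jgb nwrhd xhdm hablz xgh ecjlj rhztd yrpi oeilr zhnro
Hunk 2: at line 2 remove [jgb,nwrhd] add [zvy] -> 11 lines: fhalv izwt zvy xhdm hablz xgh ecjlj rhztd yrpi oeilr zhnro
Hunk 3: at line 5 remove [ecjlj,rhztd,yrpi] add [tijy,bbxx] -> 10 lines: fhalv izwt zvy xhdm hablz xgh tijy bbxx oeilr zhnro
Hunk 4: at line 2 remove [xhdm,hablz,xgh] add [rujjg] -> 8 lines: fhalv izwt zvy rujjg tijy bbxx oeilr zhnro
Hunk 5: at line 3 remove [rujjg,tijy,bbxx] add [yjeoy,pmuz] -> 7 lines: fhalv izwt zvy yjeoy pmuz oeilr zhnro
Final line count: 7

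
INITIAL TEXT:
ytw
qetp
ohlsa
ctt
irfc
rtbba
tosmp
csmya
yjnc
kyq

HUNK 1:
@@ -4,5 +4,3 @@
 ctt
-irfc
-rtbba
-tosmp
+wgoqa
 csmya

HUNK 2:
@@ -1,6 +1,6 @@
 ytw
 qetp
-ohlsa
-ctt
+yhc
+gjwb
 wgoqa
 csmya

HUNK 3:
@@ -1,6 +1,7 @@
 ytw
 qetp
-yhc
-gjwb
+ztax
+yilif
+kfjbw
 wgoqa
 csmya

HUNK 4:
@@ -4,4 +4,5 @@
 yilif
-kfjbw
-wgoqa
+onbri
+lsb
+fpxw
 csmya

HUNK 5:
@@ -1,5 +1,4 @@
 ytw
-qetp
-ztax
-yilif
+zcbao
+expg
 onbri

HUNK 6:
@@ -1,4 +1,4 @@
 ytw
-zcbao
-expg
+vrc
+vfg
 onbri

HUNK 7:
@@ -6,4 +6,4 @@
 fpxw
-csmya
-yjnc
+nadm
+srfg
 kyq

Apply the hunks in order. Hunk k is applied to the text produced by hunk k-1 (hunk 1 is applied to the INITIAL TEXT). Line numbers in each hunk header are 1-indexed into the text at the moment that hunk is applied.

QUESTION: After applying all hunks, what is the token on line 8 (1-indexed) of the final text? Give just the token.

Answer: srfg

Derivation:
Hunk 1: at line 4 remove [irfc,rtbba,tosmp] add [wgoqa] -> 8 lines: ytw qetp ohlsa ctt wgoqa csmya yjnc kyq
Hunk 2: at line 1 remove [ohlsa,ctt] add [yhc,gjwb] -> 8 lines: ytw qetp yhc gjwb wgoqa csmya yjnc kyq
Hunk 3: at line 1 remove [yhc,gjwb] add [ztax,yilif,kfjbw] -> 9 lines: ytw qetp ztax yilif kfjbw wgoqa csmya yjnc kyq
Hunk 4: at line 4 remove [kfjbw,wgoqa] add [onbri,lsb,fpxw] -> 10 lines: ytw qetp ztax yilif onbri lsb fpxw csmya yjnc kyq
Hunk 5: at line 1 remove [qetp,ztax,yilif] add [zcbao,expg] -> 9 lines: ytw zcbao expg onbri lsb fpxw csmya yjnc kyq
Hunk 6: at line 1 remove [zcbao,expg] add [vrc,vfg] -> 9 lines: ytw vrc vfg onbri lsb fpxw csmya yjnc kyq
Hunk 7: at line 6 remove [csmya,yjnc] add [nadm,srfg] -> 9 lines: ytw vrc vfg onbri lsb fpxw nadm srfg kyq
Final line 8: srfg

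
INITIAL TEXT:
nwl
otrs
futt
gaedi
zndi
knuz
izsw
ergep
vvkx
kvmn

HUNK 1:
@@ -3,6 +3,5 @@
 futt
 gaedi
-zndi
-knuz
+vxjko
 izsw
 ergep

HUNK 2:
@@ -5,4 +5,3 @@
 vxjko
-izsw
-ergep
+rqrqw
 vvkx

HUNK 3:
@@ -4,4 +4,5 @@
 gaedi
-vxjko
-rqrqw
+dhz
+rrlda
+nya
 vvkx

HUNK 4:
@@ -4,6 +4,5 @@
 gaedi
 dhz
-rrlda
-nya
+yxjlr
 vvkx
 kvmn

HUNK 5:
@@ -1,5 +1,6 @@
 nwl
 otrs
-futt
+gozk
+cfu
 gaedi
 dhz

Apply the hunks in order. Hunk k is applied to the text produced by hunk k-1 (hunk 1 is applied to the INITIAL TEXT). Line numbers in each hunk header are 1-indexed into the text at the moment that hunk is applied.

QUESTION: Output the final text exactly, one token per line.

Hunk 1: at line 3 remove [zndi,knuz] add [vxjko] -> 9 lines: nwl otrs futt gaedi vxjko izsw ergep vvkx kvmn
Hunk 2: at line 5 remove [izsw,ergep] add [rqrqw] -> 8 lines: nwl otrs futt gaedi vxjko rqrqw vvkx kvmn
Hunk 3: at line 4 remove [vxjko,rqrqw] add [dhz,rrlda,nya] -> 9 lines: nwl otrs futt gaedi dhz rrlda nya vvkx kvmn
Hunk 4: at line 4 remove [rrlda,nya] add [yxjlr] -> 8 lines: nwl otrs futt gaedi dhz yxjlr vvkx kvmn
Hunk 5: at line 1 remove [futt] add [gozk,cfu] -> 9 lines: nwl otrs gozk cfu gaedi dhz yxjlr vvkx kvmn

Answer: nwl
otrs
gozk
cfu
gaedi
dhz
yxjlr
vvkx
kvmn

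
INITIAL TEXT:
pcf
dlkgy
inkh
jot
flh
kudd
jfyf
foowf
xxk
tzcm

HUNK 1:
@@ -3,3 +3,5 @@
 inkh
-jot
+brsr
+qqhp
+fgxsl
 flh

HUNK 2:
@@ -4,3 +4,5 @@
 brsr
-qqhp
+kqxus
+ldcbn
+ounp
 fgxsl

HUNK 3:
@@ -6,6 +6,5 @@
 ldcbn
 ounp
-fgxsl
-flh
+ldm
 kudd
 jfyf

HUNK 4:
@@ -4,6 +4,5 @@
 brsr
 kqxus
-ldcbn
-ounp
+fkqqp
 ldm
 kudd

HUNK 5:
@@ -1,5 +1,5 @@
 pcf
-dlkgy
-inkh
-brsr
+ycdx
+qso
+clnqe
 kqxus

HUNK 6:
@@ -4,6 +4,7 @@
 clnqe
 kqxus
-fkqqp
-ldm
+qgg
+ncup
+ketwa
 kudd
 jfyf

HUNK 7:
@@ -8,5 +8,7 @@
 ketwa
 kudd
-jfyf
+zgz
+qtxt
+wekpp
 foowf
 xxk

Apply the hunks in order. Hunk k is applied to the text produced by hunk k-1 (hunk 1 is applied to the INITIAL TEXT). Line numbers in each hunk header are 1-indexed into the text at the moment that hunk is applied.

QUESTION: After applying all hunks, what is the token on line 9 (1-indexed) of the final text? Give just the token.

Hunk 1: at line 3 remove [jot] add [brsr,qqhp,fgxsl] -> 12 lines: pcf dlkgy inkh brsr qqhp fgxsl flh kudd jfyf foowf xxk tzcm
Hunk 2: at line 4 remove [qqhp] add [kqxus,ldcbn,ounp] -> 14 lines: pcf dlkgy inkh brsr kqxus ldcbn ounp fgxsl flh kudd jfyf foowf xxk tzcm
Hunk 3: at line 6 remove [fgxsl,flh] add [ldm] -> 13 lines: pcf dlkgy inkh brsr kqxus ldcbn ounp ldm kudd jfyf foowf xxk tzcm
Hunk 4: at line 4 remove [ldcbn,ounp] add [fkqqp] -> 12 lines: pcf dlkgy inkh brsr kqxus fkqqp ldm kudd jfyf foowf xxk tzcm
Hunk 5: at line 1 remove [dlkgy,inkh,brsr] add [ycdx,qso,clnqe] -> 12 lines: pcf ycdx qso clnqe kqxus fkqqp ldm kudd jfyf foowf xxk tzcm
Hunk 6: at line 4 remove [fkqqp,ldm] add [qgg,ncup,ketwa] -> 13 lines: pcf ycdx qso clnqe kqxus qgg ncup ketwa kudd jfyf foowf xxk tzcm
Hunk 7: at line 8 remove [jfyf] add [zgz,qtxt,wekpp] -> 15 lines: pcf ycdx qso clnqe kqxus qgg ncup ketwa kudd zgz qtxt wekpp foowf xxk tzcm
Final line 9: kudd

Answer: kudd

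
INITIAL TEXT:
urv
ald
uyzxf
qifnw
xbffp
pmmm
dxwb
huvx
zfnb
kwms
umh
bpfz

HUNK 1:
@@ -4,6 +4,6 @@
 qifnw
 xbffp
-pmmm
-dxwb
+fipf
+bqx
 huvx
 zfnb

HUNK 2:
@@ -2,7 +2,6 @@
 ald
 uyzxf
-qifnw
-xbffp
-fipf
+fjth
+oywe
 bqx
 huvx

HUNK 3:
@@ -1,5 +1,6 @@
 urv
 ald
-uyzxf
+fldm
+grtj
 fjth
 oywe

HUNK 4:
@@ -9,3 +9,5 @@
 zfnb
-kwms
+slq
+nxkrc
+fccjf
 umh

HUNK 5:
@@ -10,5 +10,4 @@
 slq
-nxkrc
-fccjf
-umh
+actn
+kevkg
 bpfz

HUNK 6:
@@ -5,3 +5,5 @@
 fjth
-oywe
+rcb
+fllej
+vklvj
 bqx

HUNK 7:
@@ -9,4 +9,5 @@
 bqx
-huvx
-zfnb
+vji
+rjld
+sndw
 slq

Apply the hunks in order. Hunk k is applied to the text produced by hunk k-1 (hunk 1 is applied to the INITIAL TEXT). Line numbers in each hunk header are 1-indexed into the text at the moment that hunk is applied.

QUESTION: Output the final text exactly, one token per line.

Answer: urv
ald
fldm
grtj
fjth
rcb
fllej
vklvj
bqx
vji
rjld
sndw
slq
actn
kevkg
bpfz

Derivation:
Hunk 1: at line 4 remove [pmmm,dxwb] add [fipf,bqx] -> 12 lines: urv ald uyzxf qifnw xbffp fipf bqx huvx zfnb kwms umh bpfz
Hunk 2: at line 2 remove [qifnw,xbffp,fipf] add [fjth,oywe] -> 11 lines: urv ald uyzxf fjth oywe bqx huvx zfnb kwms umh bpfz
Hunk 3: at line 1 remove [uyzxf] add [fldm,grtj] -> 12 lines: urv ald fldm grtj fjth oywe bqx huvx zfnb kwms umh bpfz
Hunk 4: at line 9 remove [kwms] add [slq,nxkrc,fccjf] -> 14 lines: urv ald fldm grtj fjth oywe bqx huvx zfnb slq nxkrc fccjf umh bpfz
Hunk 5: at line 10 remove [nxkrc,fccjf,umh] add [actn,kevkg] -> 13 lines: urv ald fldm grtj fjth oywe bqx huvx zfnb slq actn kevkg bpfz
Hunk 6: at line 5 remove [oywe] add [rcb,fllej,vklvj] -> 15 lines: urv ald fldm grtj fjth rcb fllej vklvj bqx huvx zfnb slq actn kevkg bpfz
Hunk 7: at line 9 remove [huvx,zfnb] add [vji,rjld,sndw] -> 16 lines: urv ald fldm grtj fjth rcb fllej vklvj bqx vji rjld sndw slq actn kevkg bpfz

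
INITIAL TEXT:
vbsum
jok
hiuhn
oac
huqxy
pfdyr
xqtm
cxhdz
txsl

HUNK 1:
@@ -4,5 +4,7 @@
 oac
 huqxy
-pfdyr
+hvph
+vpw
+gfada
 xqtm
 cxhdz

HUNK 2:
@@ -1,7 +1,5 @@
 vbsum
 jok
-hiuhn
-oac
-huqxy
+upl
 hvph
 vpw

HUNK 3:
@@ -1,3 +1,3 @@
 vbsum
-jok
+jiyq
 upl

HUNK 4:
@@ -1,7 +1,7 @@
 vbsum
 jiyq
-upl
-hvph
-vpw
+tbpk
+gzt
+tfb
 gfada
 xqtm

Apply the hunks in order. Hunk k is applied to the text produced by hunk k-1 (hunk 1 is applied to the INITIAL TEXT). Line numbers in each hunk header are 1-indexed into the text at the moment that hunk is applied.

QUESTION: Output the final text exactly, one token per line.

Answer: vbsum
jiyq
tbpk
gzt
tfb
gfada
xqtm
cxhdz
txsl

Derivation:
Hunk 1: at line 4 remove [pfdyr] add [hvph,vpw,gfada] -> 11 lines: vbsum jok hiuhn oac huqxy hvph vpw gfada xqtm cxhdz txsl
Hunk 2: at line 1 remove [hiuhn,oac,huqxy] add [upl] -> 9 lines: vbsum jok upl hvph vpw gfada xqtm cxhdz txsl
Hunk 3: at line 1 remove [jok] add [jiyq] -> 9 lines: vbsum jiyq upl hvph vpw gfada xqtm cxhdz txsl
Hunk 4: at line 1 remove [upl,hvph,vpw] add [tbpk,gzt,tfb] -> 9 lines: vbsum jiyq tbpk gzt tfb gfada xqtm cxhdz txsl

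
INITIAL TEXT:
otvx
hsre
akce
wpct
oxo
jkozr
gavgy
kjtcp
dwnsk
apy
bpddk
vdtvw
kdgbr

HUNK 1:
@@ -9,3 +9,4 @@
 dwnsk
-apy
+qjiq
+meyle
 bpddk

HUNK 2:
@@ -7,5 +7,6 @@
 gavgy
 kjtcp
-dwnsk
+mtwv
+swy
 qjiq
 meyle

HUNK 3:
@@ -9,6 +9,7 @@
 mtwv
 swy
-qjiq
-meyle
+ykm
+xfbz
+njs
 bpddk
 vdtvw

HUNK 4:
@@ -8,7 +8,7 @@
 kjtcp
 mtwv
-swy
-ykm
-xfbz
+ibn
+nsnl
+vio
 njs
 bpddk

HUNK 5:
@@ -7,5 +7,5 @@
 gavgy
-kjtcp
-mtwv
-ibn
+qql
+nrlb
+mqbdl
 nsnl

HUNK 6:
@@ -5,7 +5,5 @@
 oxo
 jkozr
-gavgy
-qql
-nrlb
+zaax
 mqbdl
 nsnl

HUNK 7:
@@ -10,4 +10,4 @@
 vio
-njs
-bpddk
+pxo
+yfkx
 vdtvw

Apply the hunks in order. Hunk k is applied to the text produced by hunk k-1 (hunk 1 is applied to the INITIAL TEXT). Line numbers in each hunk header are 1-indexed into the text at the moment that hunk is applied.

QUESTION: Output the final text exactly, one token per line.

Hunk 1: at line 9 remove [apy] add [qjiq,meyle] -> 14 lines: otvx hsre akce wpct oxo jkozr gavgy kjtcp dwnsk qjiq meyle bpddk vdtvw kdgbr
Hunk 2: at line 7 remove [dwnsk] add [mtwv,swy] -> 15 lines: otvx hsre akce wpct oxo jkozr gavgy kjtcp mtwv swy qjiq meyle bpddk vdtvw kdgbr
Hunk 3: at line 9 remove [qjiq,meyle] add [ykm,xfbz,njs] -> 16 lines: otvx hsre akce wpct oxo jkozr gavgy kjtcp mtwv swy ykm xfbz njs bpddk vdtvw kdgbr
Hunk 4: at line 8 remove [swy,ykm,xfbz] add [ibn,nsnl,vio] -> 16 lines: otvx hsre akce wpct oxo jkozr gavgy kjtcp mtwv ibn nsnl vio njs bpddk vdtvw kdgbr
Hunk 5: at line 7 remove [kjtcp,mtwv,ibn] add [qql,nrlb,mqbdl] -> 16 lines: otvx hsre akce wpct oxo jkozr gavgy qql nrlb mqbdl nsnl vio njs bpddk vdtvw kdgbr
Hunk 6: at line 5 remove [gavgy,qql,nrlb] add [zaax] -> 14 lines: otvx hsre akce wpct oxo jkozr zaax mqbdl nsnl vio njs bpddk vdtvw kdgbr
Hunk 7: at line 10 remove [njs,bpddk] add [pxo,yfkx] -> 14 lines: otvx hsre akce wpct oxo jkozr zaax mqbdl nsnl vio pxo yfkx vdtvw kdgbr

Answer: otvx
hsre
akce
wpct
oxo
jkozr
zaax
mqbdl
nsnl
vio
pxo
yfkx
vdtvw
kdgbr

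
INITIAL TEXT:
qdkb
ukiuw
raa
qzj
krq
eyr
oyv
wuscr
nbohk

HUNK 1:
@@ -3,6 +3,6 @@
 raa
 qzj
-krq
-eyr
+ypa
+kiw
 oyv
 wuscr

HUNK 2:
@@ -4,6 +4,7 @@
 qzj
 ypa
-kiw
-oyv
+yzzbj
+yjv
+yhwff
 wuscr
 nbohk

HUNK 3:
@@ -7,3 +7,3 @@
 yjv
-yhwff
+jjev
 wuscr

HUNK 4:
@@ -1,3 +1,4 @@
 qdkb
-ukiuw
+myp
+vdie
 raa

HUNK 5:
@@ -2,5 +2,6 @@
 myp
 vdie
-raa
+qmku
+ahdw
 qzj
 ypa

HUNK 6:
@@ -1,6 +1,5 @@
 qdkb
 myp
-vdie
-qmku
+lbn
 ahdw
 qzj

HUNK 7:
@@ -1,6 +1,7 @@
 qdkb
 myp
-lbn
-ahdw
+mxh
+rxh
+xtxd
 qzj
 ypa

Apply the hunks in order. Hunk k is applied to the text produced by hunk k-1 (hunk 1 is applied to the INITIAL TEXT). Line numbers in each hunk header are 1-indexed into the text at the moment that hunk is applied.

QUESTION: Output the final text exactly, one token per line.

Answer: qdkb
myp
mxh
rxh
xtxd
qzj
ypa
yzzbj
yjv
jjev
wuscr
nbohk

Derivation:
Hunk 1: at line 3 remove [krq,eyr] add [ypa,kiw] -> 9 lines: qdkb ukiuw raa qzj ypa kiw oyv wuscr nbohk
Hunk 2: at line 4 remove [kiw,oyv] add [yzzbj,yjv,yhwff] -> 10 lines: qdkb ukiuw raa qzj ypa yzzbj yjv yhwff wuscr nbohk
Hunk 3: at line 7 remove [yhwff] add [jjev] -> 10 lines: qdkb ukiuw raa qzj ypa yzzbj yjv jjev wuscr nbohk
Hunk 4: at line 1 remove [ukiuw] add [myp,vdie] -> 11 lines: qdkb myp vdie raa qzj ypa yzzbj yjv jjev wuscr nbohk
Hunk 5: at line 2 remove [raa] add [qmku,ahdw] -> 12 lines: qdkb myp vdie qmku ahdw qzj ypa yzzbj yjv jjev wuscr nbohk
Hunk 6: at line 1 remove [vdie,qmku] add [lbn] -> 11 lines: qdkb myp lbn ahdw qzj ypa yzzbj yjv jjev wuscr nbohk
Hunk 7: at line 1 remove [lbn,ahdw] add [mxh,rxh,xtxd] -> 12 lines: qdkb myp mxh rxh xtxd qzj ypa yzzbj yjv jjev wuscr nbohk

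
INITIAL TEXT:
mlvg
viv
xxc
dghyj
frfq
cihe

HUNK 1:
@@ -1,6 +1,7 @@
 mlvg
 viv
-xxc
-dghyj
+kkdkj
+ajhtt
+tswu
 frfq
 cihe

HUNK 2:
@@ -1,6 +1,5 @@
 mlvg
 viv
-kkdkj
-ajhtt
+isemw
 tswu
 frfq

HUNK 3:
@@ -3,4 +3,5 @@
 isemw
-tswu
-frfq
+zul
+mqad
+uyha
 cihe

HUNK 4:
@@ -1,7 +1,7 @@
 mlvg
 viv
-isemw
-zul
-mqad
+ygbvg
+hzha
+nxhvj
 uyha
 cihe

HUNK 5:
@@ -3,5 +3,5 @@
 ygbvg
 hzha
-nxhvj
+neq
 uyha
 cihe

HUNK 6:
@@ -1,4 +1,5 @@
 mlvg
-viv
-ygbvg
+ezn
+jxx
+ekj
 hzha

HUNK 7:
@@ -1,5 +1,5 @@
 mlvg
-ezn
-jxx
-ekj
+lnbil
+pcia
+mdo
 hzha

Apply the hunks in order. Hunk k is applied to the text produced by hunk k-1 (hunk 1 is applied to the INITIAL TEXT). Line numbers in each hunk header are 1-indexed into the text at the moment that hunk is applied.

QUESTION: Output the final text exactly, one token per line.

Hunk 1: at line 1 remove [xxc,dghyj] add [kkdkj,ajhtt,tswu] -> 7 lines: mlvg viv kkdkj ajhtt tswu frfq cihe
Hunk 2: at line 1 remove [kkdkj,ajhtt] add [isemw] -> 6 lines: mlvg viv isemw tswu frfq cihe
Hunk 3: at line 3 remove [tswu,frfq] add [zul,mqad,uyha] -> 7 lines: mlvg viv isemw zul mqad uyha cihe
Hunk 4: at line 1 remove [isemw,zul,mqad] add [ygbvg,hzha,nxhvj] -> 7 lines: mlvg viv ygbvg hzha nxhvj uyha cihe
Hunk 5: at line 3 remove [nxhvj] add [neq] -> 7 lines: mlvg viv ygbvg hzha neq uyha cihe
Hunk 6: at line 1 remove [viv,ygbvg] add [ezn,jxx,ekj] -> 8 lines: mlvg ezn jxx ekj hzha neq uyha cihe
Hunk 7: at line 1 remove [ezn,jxx,ekj] add [lnbil,pcia,mdo] -> 8 lines: mlvg lnbil pcia mdo hzha neq uyha cihe

Answer: mlvg
lnbil
pcia
mdo
hzha
neq
uyha
cihe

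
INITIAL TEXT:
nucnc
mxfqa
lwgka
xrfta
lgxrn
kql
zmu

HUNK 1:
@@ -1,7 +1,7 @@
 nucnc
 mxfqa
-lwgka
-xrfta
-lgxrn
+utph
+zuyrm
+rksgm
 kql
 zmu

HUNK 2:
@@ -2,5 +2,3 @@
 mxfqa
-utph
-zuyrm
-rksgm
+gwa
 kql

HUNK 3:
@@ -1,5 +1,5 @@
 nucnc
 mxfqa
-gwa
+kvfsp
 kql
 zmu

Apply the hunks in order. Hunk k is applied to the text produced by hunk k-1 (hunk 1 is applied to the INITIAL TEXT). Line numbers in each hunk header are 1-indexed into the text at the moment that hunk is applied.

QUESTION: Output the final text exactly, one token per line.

Answer: nucnc
mxfqa
kvfsp
kql
zmu

Derivation:
Hunk 1: at line 1 remove [lwgka,xrfta,lgxrn] add [utph,zuyrm,rksgm] -> 7 lines: nucnc mxfqa utph zuyrm rksgm kql zmu
Hunk 2: at line 2 remove [utph,zuyrm,rksgm] add [gwa] -> 5 lines: nucnc mxfqa gwa kql zmu
Hunk 3: at line 1 remove [gwa] add [kvfsp] -> 5 lines: nucnc mxfqa kvfsp kql zmu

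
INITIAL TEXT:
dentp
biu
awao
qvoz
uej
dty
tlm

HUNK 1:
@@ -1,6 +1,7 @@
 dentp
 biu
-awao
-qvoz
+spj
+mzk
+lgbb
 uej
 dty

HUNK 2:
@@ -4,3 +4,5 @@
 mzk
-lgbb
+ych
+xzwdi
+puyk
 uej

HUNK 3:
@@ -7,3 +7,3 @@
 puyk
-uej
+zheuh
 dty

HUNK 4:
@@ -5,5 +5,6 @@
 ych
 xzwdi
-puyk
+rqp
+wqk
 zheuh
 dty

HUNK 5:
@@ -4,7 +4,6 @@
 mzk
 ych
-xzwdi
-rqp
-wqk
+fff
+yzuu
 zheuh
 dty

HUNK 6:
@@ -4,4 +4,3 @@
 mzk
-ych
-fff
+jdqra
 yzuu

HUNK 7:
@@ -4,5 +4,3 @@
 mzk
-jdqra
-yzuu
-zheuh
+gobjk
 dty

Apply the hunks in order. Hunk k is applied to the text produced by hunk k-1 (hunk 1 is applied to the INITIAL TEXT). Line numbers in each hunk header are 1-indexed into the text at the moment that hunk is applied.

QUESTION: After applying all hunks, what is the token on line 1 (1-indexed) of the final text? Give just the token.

Hunk 1: at line 1 remove [awao,qvoz] add [spj,mzk,lgbb] -> 8 lines: dentp biu spj mzk lgbb uej dty tlm
Hunk 2: at line 4 remove [lgbb] add [ych,xzwdi,puyk] -> 10 lines: dentp biu spj mzk ych xzwdi puyk uej dty tlm
Hunk 3: at line 7 remove [uej] add [zheuh] -> 10 lines: dentp biu spj mzk ych xzwdi puyk zheuh dty tlm
Hunk 4: at line 5 remove [puyk] add [rqp,wqk] -> 11 lines: dentp biu spj mzk ych xzwdi rqp wqk zheuh dty tlm
Hunk 5: at line 4 remove [xzwdi,rqp,wqk] add [fff,yzuu] -> 10 lines: dentp biu spj mzk ych fff yzuu zheuh dty tlm
Hunk 6: at line 4 remove [ych,fff] add [jdqra] -> 9 lines: dentp biu spj mzk jdqra yzuu zheuh dty tlm
Hunk 7: at line 4 remove [jdqra,yzuu,zheuh] add [gobjk] -> 7 lines: dentp biu spj mzk gobjk dty tlm
Final line 1: dentp

Answer: dentp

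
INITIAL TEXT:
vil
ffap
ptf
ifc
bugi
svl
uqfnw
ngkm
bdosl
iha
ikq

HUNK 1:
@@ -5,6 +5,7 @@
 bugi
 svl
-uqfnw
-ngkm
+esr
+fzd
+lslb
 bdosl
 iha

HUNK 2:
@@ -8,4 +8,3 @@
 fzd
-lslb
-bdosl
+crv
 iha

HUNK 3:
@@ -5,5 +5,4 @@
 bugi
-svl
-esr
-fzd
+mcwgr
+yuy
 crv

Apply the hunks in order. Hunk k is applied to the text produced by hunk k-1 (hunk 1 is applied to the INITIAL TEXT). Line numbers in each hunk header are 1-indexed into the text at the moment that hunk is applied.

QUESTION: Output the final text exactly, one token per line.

Answer: vil
ffap
ptf
ifc
bugi
mcwgr
yuy
crv
iha
ikq

Derivation:
Hunk 1: at line 5 remove [uqfnw,ngkm] add [esr,fzd,lslb] -> 12 lines: vil ffap ptf ifc bugi svl esr fzd lslb bdosl iha ikq
Hunk 2: at line 8 remove [lslb,bdosl] add [crv] -> 11 lines: vil ffap ptf ifc bugi svl esr fzd crv iha ikq
Hunk 3: at line 5 remove [svl,esr,fzd] add [mcwgr,yuy] -> 10 lines: vil ffap ptf ifc bugi mcwgr yuy crv iha ikq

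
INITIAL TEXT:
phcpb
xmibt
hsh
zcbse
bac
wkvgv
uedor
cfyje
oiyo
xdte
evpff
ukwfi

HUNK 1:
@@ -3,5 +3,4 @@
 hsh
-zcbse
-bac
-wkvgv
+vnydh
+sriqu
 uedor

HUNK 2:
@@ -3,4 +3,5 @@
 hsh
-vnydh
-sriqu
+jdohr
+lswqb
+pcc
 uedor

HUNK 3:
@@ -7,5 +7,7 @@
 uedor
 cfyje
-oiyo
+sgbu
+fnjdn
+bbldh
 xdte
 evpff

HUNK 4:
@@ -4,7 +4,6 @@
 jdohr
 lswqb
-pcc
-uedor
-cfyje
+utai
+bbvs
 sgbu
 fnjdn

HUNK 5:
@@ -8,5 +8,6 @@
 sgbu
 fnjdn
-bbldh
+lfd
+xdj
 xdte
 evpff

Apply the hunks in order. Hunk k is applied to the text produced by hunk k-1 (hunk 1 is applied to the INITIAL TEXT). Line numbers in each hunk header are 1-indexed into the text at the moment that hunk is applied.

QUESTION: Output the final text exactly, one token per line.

Hunk 1: at line 3 remove [zcbse,bac,wkvgv] add [vnydh,sriqu] -> 11 lines: phcpb xmibt hsh vnydh sriqu uedor cfyje oiyo xdte evpff ukwfi
Hunk 2: at line 3 remove [vnydh,sriqu] add [jdohr,lswqb,pcc] -> 12 lines: phcpb xmibt hsh jdohr lswqb pcc uedor cfyje oiyo xdte evpff ukwfi
Hunk 3: at line 7 remove [oiyo] add [sgbu,fnjdn,bbldh] -> 14 lines: phcpb xmibt hsh jdohr lswqb pcc uedor cfyje sgbu fnjdn bbldh xdte evpff ukwfi
Hunk 4: at line 4 remove [pcc,uedor,cfyje] add [utai,bbvs] -> 13 lines: phcpb xmibt hsh jdohr lswqb utai bbvs sgbu fnjdn bbldh xdte evpff ukwfi
Hunk 5: at line 8 remove [bbldh] add [lfd,xdj] -> 14 lines: phcpb xmibt hsh jdohr lswqb utai bbvs sgbu fnjdn lfd xdj xdte evpff ukwfi

Answer: phcpb
xmibt
hsh
jdohr
lswqb
utai
bbvs
sgbu
fnjdn
lfd
xdj
xdte
evpff
ukwfi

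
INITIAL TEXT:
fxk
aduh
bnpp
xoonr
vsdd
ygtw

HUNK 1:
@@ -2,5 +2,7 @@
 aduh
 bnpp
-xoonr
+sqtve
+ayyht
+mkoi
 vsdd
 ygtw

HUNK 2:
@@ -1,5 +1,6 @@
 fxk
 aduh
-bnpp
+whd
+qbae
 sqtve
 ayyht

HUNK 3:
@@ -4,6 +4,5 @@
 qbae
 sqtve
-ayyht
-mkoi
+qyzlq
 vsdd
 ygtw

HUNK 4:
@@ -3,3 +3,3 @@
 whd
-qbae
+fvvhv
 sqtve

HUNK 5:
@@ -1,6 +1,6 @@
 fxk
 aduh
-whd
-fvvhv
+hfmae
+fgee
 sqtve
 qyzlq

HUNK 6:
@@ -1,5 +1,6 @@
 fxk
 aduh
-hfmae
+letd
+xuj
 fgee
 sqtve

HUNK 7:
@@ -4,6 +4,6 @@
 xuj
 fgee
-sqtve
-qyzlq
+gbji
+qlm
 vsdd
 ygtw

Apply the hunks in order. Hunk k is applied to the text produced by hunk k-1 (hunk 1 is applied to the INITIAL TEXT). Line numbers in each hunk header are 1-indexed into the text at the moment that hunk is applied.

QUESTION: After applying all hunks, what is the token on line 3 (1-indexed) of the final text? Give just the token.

Answer: letd

Derivation:
Hunk 1: at line 2 remove [xoonr] add [sqtve,ayyht,mkoi] -> 8 lines: fxk aduh bnpp sqtve ayyht mkoi vsdd ygtw
Hunk 2: at line 1 remove [bnpp] add [whd,qbae] -> 9 lines: fxk aduh whd qbae sqtve ayyht mkoi vsdd ygtw
Hunk 3: at line 4 remove [ayyht,mkoi] add [qyzlq] -> 8 lines: fxk aduh whd qbae sqtve qyzlq vsdd ygtw
Hunk 4: at line 3 remove [qbae] add [fvvhv] -> 8 lines: fxk aduh whd fvvhv sqtve qyzlq vsdd ygtw
Hunk 5: at line 1 remove [whd,fvvhv] add [hfmae,fgee] -> 8 lines: fxk aduh hfmae fgee sqtve qyzlq vsdd ygtw
Hunk 6: at line 1 remove [hfmae] add [letd,xuj] -> 9 lines: fxk aduh letd xuj fgee sqtve qyzlq vsdd ygtw
Hunk 7: at line 4 remove [sqtve,qyzlq] add [gbji,qlm] -> 9 lines: fxk aduh letd xuj fgee gbji qlm vsdd ygtw
Final line 3: letd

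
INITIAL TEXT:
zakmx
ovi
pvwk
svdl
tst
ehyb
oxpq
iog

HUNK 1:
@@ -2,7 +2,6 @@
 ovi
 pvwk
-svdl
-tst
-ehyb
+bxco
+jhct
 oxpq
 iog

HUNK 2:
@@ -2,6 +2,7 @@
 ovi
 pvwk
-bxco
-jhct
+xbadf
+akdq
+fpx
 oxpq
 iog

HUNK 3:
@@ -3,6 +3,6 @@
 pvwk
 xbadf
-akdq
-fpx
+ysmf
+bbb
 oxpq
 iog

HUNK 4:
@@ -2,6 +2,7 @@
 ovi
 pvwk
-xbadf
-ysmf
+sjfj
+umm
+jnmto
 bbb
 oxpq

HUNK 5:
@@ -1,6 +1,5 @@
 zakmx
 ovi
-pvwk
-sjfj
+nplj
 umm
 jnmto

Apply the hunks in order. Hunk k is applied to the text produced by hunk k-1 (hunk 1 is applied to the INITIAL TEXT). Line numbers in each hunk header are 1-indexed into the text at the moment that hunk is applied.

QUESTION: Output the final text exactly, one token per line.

Hunk 1: at line 2 remove [svdl,tst,ehyb] add [bxco,jhct] -> 7 lines: zakmx ovi pvwk bxco jhct oxpq iog
Hunk 2: at line 2 remove [bxco,jhct] add [xbadf,akdq,fpx] -> 8 lines: zakmx ovi pvwk xbadf akdq fpx oxpq iog
Hunk 3: at line 3 remove [akdq,fpx] add [ysmf,bbb] -> 8 lines: zakmx ovi pvwk xbadf ysmf bbb oxpq iog
Hunk 4: at line 2 remove [xbadf,ysmf] add [sjfj,umm,jnmto] -> 9 lines: zakmx ovi pvwk sjfj umm jnmto bbb oxpq iog
Hunk 5: at line 1 remove [pvwk,sjfj] add [nplj] -> 8 lines: zakmx ovi nplj umm jnmto bbb oxpq iog

Answer: zakmx
ovi
nplj
umm
jnmto
bbb
oxpq
iog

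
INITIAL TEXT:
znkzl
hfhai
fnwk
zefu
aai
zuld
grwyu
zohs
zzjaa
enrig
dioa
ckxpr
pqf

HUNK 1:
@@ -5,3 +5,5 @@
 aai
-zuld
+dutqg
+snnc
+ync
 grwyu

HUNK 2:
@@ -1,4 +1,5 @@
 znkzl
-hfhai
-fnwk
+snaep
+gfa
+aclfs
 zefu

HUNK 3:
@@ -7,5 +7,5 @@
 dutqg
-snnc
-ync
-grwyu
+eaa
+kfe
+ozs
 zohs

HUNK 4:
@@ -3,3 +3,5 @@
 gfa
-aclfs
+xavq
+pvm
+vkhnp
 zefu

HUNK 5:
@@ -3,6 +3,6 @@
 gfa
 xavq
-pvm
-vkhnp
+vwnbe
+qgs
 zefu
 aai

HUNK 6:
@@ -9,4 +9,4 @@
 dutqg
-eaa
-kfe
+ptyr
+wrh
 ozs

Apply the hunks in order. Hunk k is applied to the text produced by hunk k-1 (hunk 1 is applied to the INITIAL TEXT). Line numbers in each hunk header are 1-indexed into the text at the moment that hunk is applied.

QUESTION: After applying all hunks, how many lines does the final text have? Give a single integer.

Hunk 1: at line 5 remove [zuld] add [dutqg,snnc,ync] -> 15 lines: znkzl hfhai fnwk zefu aai dutqg snnc ync grwyu zohs zzjaa enrig dioa ckxpr pqf
Hunk 2: at line 1 remove [hfhai,fnwk] add [snaep,gfa,aclfs] -> 16 lines: znkzl snaep gfa aclfs zefu aai dutqg snnc ync grwyu zohs zzjaa enrig dioa ckxpr pqf
Hunk 3: at line 7 remove [snnc,ync,grwyu] add [eaa,kfe,ozs] -> 16 lines: znkzl snaep gfa aclfs zefu aai dutqg eaa kfe ozs zohs zzjaa enrig dioa ckxpr pqf
Hunk 4: at line 3 remove [aclfs] add [xavq,pvm,vkhnp] -> 18 lines: znkzl snaep gfa xavq pvm vkhnp zefu aai dutqg eaa kfe ozs zohs zzjaa enrig dioa ckxpr pqf
Hunk 5: at line 3 remove [pvm,vkhnp] add [vwnbe,qgs] -> 18 lines: znkzl snaep gfa xavq vwnbe qgs zefu aai dutqg eaa kfe ozs zohs zzjaa enrig dioa ckxpr pqf
Hunk 6: at line 9 remove [eaa,kfe] add [ptyr,wrh] -> 18 lines: znkzl snaep gfa xavq vwnbe qgs zefu aai dutqg ptyr wrh ozs zohs zzjaa enrig dioa ckxpr pqf
Final line count: 18

Answer: 18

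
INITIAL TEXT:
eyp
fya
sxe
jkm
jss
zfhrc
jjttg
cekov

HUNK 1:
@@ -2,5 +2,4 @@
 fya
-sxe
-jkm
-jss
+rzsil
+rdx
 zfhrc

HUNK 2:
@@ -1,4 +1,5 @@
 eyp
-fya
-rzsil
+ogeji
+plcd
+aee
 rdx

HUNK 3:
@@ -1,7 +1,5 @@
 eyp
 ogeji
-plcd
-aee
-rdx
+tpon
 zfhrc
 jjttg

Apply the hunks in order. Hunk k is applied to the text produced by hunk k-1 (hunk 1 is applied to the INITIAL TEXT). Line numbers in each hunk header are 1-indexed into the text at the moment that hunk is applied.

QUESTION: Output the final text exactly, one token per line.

Hunk 1: at line 2 remove [sxe,jkm,jss] add [rzsil,rdx] -> 7 lines: eyp fya rzsil rdx zfhrc jjttg cekov
Hunk 2: at line 1 remove [fya,rzsil] add [ogeji,plcd,aee] -> 8 lines: eyp ogeji plcd aee rdx zfhrc jjttg cekov
Hunk 3: at line 1 remove [plcd,aee,rdx] add [tpon] -> 6 lines: eyp ogeji tpon zfhrc jjttg cekov

Answer: eyp
ogeji
tpon
zfhrc
jjttg
cekov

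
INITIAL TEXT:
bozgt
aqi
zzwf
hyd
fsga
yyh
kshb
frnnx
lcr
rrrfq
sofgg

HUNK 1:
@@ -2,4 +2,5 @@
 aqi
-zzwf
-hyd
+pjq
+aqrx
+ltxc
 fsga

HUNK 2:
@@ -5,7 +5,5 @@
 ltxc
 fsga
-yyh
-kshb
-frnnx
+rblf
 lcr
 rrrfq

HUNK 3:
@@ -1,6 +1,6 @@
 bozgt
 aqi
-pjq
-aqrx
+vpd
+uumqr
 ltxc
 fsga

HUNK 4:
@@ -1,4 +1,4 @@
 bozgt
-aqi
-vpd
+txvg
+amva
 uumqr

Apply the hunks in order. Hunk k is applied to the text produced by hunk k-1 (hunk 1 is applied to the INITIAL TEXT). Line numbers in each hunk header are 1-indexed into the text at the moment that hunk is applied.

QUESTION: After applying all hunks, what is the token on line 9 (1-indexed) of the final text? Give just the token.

Answer: rrrfq

Derivation:
Hunk 1: at line 2 remove [zzwf,hyd] add [pjq,aqrx,ltxc] -> 12 lines: bozgt aqi pjq aqrx ltxc fsga yyh kshb frnnx lcr rrrfq sofgg
Hunk 2: at line 5 remove [yyh,kshb,frnnx] add [rblf] -> 10 lines: bozgt aqi pjq aqrx ltxc fsga rblf lcr rrrfq sofgg
Hunk 3: at line 1 remove [pjq,aqrx] add [vpd,uumqr] -> 10 lines: bozgt aqi vpd uumqr ltxc fsga rblf lcr rrrfq sofgg
Hunk 4: at line 1 remove [aqi,vpd] add [txvg,amva] -> 10 lines: bozgt txvg amva uumqr ltxc fsga rblf lcr rrrfq sofgg
Final line 9: rrrfq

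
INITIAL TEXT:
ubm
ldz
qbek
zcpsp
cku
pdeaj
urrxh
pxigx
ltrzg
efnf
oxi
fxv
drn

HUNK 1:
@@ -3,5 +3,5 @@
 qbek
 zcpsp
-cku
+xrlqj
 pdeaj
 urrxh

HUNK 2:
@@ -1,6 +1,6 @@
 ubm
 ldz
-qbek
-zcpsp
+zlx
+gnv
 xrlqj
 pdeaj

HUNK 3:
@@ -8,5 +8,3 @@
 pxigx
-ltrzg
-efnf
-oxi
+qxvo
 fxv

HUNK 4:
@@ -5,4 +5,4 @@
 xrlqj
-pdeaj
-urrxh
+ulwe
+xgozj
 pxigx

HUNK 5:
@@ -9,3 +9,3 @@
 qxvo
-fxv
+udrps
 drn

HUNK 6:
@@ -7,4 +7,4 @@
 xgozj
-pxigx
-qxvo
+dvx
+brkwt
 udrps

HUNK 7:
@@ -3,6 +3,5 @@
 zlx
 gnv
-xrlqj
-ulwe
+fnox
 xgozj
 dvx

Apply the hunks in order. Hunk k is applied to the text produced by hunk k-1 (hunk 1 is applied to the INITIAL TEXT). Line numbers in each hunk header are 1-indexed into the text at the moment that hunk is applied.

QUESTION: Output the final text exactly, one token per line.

Hunk 1: at line 3 remove [cku] add [xrlqj] -> 13 lines: ubm ldz qbek zcpsp xrlqj pdeaj urrxh pxigx ltrzg efnf oxi fxv drn
Hunk 2: at line 1 remove [qbek,zcpsp] add [zlx,gnv] -> 13 lines: ubm ldz zlx gnv xrlqj pdeaj urrxh pxigx ltrzg efnf oxi fxv drn
Hunk 3: at line 8 remove [ltrzg,efnf,oxi] add [qxvo] -> 11 lines: ubm ldz zlx gnv xrlqj pdeaj urrxh pxigx qxvo fxv drn
Hunk 4: at line 5 remove [pdeaj,urrxh] add [ulwe,xgozj] -> 11 lines: ubm ldz zlx gnv xrlqj ulwe xgozj pxigx qxvo fxv drn
Hunk 5: at line 9 remove [fxv] add [udrps] -> 11 lines: ubm ldz zlx gnv xrlqj ulwe xgozj pxigx qxvo udrps drn
Hunk 6: at line 7 remove [pxigx,qxvo] add [dvx,brkwt] -> 11 lines: ubm ldz zlx gnv xrlqj ulwe xgozj dvx brkwt udrps drn
Hunk 7: at line 3 remove [xrlqj,ulwe] add [fnox] -> 10 lines: ubm ldz zlx gnv fnox xgozj dvx brkwt udrps drn

Answer: ubm
ldz
zlx
gnv
fnox
xgozj
dvx
brkwt
udrps
drn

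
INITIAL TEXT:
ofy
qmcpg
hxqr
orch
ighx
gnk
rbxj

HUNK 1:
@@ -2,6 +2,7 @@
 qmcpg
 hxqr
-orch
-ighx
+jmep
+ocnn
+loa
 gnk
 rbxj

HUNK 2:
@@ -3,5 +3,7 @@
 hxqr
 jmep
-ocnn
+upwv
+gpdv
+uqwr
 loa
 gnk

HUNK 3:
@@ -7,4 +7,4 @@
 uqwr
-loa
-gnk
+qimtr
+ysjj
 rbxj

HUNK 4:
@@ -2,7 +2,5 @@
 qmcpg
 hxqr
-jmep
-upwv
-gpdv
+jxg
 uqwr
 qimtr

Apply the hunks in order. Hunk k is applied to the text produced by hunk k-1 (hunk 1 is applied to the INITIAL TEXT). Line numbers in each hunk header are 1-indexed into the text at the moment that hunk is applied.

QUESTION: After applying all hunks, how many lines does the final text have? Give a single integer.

Answer: 8

Derivation:
Hunk 1: at line 2 remove [orch,ighx] add [jmep,ocnn,loa] -> 8 lines: ofy qmcpg hxqr jmep ocnn loa gnk rbxj
Hunk 2: at line 3 remove [ocnn] add [upwv,gpdv,uqwr] -> 10 lines: ofy qmcpg hxqr jmep upwv gpdv uqwr loa gnk rbxj
Hunk 3: at line 7 remove [loa,gnk] add [qimtr,ysjj] -> 10 lines: ofy qmcpg hxqr jmep upwv gpdv uqwr qimtr ysjj rbxj
Hunk 4: at line 2 remove [jmep,upwv,gpdv] add [jxg] -> 8 lines: ofy qmcpg hxqr jxg uqwr qimtr ysjj rbxj
Final line count: 8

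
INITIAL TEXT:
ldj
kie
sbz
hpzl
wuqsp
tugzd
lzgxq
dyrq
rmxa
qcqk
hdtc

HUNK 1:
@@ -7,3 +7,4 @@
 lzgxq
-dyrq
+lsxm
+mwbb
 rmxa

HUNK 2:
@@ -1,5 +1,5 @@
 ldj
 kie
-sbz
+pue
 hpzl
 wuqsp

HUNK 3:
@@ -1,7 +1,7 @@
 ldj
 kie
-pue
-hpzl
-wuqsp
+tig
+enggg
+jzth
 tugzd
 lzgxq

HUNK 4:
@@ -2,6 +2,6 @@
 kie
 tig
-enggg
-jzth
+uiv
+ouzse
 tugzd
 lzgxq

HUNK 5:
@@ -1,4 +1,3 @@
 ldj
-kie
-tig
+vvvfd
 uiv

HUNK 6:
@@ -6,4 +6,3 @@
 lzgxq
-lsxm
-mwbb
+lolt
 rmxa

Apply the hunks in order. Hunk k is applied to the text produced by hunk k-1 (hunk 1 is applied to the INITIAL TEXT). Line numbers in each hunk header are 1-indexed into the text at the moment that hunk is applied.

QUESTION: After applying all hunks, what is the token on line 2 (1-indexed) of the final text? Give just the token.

Answer: vvvfd

Derivation:
Hunk 1: at line 7 remove [dyrq] add [lsxm,mwbb] -> 12 lines: ldj kie sbz hpzl wuqsp tugzd lzgxq lsxm mwbb rmxa qcqk hdtc
Hunk 2: at line 1 remove [sbz] add [pue] -> 12 lines: ldj kie pue hpzl wuqsp tugzd lzgxq lsxm mwbb rmxa qcqk hdtc
Hunk 3: at line 1 remove [pue,hpzl,wuqsp] add [tig,enggg,jzth] -> 12 lines: ldj kie tig enggg jzth tugzd lzgxq lsxm mwbb rmxa qcqk hdtc
Hunk 4: at line 2 remove [enggg,jzth] add [uiv,ouzse] -> 12 lines: ldj kie tig uiv ouzse tugzd lzgxq lsxm mwbb rmxa qcqk hdtc
Hunk 5: at line 1 remove [kie,tig] add [vvvfd] -> 11 lines: ldj vvvfd uiv ouzse tugzd lzgxq lsxm mwbb rmxa qcqk hdtc
Hunk 6: at line 6 remove [lsxm,mwbb] add [lolt] -> 10 lines: ldj vvvfd uiv ouzse tugzd lzgxq lolt rmxa qcqk hdtc
Final line 2: vvvfd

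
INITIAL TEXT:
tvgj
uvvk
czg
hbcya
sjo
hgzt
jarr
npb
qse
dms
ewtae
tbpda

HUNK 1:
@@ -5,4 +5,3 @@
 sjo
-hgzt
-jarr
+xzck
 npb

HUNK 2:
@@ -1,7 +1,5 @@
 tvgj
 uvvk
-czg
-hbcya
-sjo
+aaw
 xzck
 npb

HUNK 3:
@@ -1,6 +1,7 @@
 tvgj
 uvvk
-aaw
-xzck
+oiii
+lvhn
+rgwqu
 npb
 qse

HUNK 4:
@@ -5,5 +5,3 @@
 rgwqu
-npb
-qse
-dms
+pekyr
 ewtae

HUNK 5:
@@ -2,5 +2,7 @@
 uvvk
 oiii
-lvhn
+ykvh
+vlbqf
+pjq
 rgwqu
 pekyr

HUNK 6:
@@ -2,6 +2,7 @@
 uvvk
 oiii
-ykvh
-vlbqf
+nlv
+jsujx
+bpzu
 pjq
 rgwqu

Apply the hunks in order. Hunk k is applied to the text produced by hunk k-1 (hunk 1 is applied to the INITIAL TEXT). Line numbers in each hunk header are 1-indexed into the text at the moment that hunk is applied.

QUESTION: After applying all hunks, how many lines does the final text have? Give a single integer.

Hunk 1: at line 5 remove [hgzt,jarr] add [xzck] -> 11 lines: tvgj uvvk czg hbcya sjo xzck npb qse dms ewtae tbpda
Hunk 2: at line 1 remove [czg,hbcya,sjo] add [aaw] -> 9 lines: tvgj uvvk aaw xzck npb qse dms ewtae tbpda
Hunk 3: at line 1 remove [aaw,xzck] add [oiii,lvhn,rgwqu] -> 10 lines: tvgj uvvk oiii lvhn rgwqu npb qse dms ewtae tbpda
Hunk 4: at line 5 remove [npb,qse,dms] add [pekyr] -> 8 lines: tvgj uvvk oiii lvhn rgwqu pekyr ewtae tbpda
Hunk 5: at line 2 remove [lvhn] add [ykvh,vlbqf,pjq] -> 10 lines: tvgj uvvk oiii ykvh vlbqf pjq rgwqu pekyr ewtae tbpda
Hunk 6: at line 2 remove [ykvh,vlbqf] add [nlv,jsujx,bpzu] -> 11 lines: tvgj uvvk oiii nlv jsujx bpzu pjq rgwqu pekyr ewtae tbpda
Final line count: 11

Answer: 11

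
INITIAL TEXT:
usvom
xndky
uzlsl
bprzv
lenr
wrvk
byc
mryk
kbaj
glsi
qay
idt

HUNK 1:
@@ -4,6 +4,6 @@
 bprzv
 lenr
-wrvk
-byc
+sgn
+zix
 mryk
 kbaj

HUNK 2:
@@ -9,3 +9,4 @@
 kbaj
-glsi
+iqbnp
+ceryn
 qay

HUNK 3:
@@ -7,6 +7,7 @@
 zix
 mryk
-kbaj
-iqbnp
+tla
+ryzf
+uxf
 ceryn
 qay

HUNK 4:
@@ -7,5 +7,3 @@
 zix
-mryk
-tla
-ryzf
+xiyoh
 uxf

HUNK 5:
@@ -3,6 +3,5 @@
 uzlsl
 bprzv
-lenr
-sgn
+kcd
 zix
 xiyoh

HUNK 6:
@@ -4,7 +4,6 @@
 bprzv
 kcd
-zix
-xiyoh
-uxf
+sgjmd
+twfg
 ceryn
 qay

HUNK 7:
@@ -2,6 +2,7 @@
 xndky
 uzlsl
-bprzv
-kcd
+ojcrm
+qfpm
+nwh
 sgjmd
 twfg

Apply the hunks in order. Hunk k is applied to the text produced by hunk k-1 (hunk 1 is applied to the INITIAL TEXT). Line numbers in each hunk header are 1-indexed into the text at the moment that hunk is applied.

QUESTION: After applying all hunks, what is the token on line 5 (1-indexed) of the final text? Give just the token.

Hunk 1: at line 4 remove [wrvk,byc] add [sgn,zix] -> 12 lines: usvom xndky uzlsl bprzv lenr sgn zix mryk kbaj glsi qay idt
Hunk 2: at line 9 remove [glsi] add [iqbnp,ceryn] -> 13 lines: usvom xndky uzlsl bprzv lenr sgn zix mryk kbaj iqbnp ceryn qay idt
Hunk 3: at line 7 remove [kbaj,iqbnp] add [tla,ryzf,uxf] -> 14 lines: usvom xndky uzlsl bprzv lenr sgn zix mryk tla ryzf uxf ceryn qay idt
Hunk 4: at line 7 remove [mryk,tla,ryzf] add [xiyoh] -> 12 lines: usvom xndky uzlsl bprzv lenr sgn zix xiyoh uxf ceryn qay idt
Hunk 5: at line 3 remove [lenr,sgn] add [kcd] -> 11 lines: usvom xndky uzlsl bprzv kcd zix xiyoh uxf ceryn qay idt
Hunk 6: at line 4 remove [zix,xiyoh,uxf] add [sgjmd,twfg] -> 10 lines: usvom xndky uzlsl bprzv kcd sgjmd twfg ceryn qay idt
Hunk 7: at line 2 remove [bprzv,kcd] add [ojcrm,qfpm,nwh] -> 11 lines: usvom xndky uzlsl ojcrm qfpm nwh sgjmd twfg ceryn qay idt
Final line 5: qfpm

Answer: qfpm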